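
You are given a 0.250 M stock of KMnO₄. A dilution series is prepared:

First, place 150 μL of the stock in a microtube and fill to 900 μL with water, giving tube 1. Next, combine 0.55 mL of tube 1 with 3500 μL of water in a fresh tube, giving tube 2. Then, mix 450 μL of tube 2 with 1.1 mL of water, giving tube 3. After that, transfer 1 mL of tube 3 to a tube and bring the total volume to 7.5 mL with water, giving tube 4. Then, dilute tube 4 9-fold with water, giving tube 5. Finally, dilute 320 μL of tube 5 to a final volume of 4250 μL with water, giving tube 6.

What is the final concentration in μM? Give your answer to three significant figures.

1.83 μM

Step 1: 150 μL brought to 900 μL → factor 900/150 = 6
Step 2: 0.55 mL + 3500 μL = 4.05 mL total → factor 4.05/0.55 = 7.3636
Step 3: 450 μL + 1.1 mL = 1550 μL total → factor 1550/450 = 3.4444
Step 4: 1 mL brought to 7.5 mL → factor 7.5/1 = 7.5
Step 5: 9-fold → factor 9
Step 6: 320 μL brought to 4250 μL → factor 4250/320 = 13.281
Overall dilution factor = 6 × 7.3636 × 3.4444 × 7.5 × 9 × 13.281 = 1.3643 × 10^5
Final = 0.250 M / 1.3643 × 10^5 = 1.832 × 10^-6 M = 1.83 μM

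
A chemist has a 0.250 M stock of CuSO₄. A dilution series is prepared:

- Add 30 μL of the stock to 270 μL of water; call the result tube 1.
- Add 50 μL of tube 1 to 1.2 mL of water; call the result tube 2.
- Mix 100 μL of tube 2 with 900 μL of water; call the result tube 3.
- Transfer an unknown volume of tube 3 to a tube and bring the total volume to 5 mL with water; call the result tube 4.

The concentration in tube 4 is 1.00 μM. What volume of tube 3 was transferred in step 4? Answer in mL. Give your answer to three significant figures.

Step 1: 30 μL + 270 μL = 300 μL total → factor 300/30 = 10
Step 2: 50 μL + 1.2 mL = 1250 μL total → factor 1250/50 = 25
Step 3: 100 μL + 900 μL = 1000 μL total → factor 1000/100 = 10
Step 4: v brought to 5 mL → factor = 5 mL/v
Product of known-step factors = 2500
Overall factor = 0.250 M / (1.00 μM) = 2.5 × 10^5
Step-4 factor = 2.5 × 10^5 / 2500 = 100
v = 5 mL / 100 = 0.0500 mL

0.0500 mL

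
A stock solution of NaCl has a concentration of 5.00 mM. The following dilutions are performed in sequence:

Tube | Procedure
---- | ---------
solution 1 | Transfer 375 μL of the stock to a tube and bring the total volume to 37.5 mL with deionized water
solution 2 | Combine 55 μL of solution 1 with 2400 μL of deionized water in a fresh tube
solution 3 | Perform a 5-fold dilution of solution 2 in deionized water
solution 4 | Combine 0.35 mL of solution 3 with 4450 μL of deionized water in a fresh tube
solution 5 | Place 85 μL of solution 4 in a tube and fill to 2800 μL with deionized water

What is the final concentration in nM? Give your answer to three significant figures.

0.496 nM

Step 1: 375 μL brought to 37.5 mL → factor 37500/375 = 100
Step 2: 55 μL + 2400 μL = 2455 μL total → factor 2455/55 = 44.636
Step 3: 5-fold → factor 5
Step 4: 0.35 mL + 4450 μL = 4.8 mL total → factor 4.8/0.35 = 13.714
Step 5: 85 μL brought to 2800 μL → factor 2800/85 = 32.941
Overall dilution factor = 100 × 44.636 × 5 × 13.714 × 32.941 = 1.0083 × 10^7
Final = 5.00 mM / 1.0083 × 10^7 = 4.959 × 10^-7 mM = 0.496 nM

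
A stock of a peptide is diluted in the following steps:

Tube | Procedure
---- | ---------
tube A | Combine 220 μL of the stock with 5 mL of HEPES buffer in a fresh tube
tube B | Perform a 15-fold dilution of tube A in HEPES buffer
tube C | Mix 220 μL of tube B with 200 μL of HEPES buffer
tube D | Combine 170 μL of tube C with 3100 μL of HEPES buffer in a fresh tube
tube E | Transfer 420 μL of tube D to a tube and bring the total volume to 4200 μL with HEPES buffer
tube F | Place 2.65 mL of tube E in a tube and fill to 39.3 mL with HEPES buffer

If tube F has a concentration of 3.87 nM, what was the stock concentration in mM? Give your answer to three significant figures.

Step 1: 220 μL + 5 mL = 5220 μL total → factor 5220/220 = 23.727
Step 2: 15-fold → factor 15
Step 3: 220 μL + 200 μL = 420 μL total → factor 420/220 = 1.9091
Step 4: 170 μL + 3100 μL = 3270 μL total → factor 3270/170 = 19.235
Step 5: 420 μL brought to 4200 μL → factor 4200/420 = 10
Step 6: 2.65 mL brought to 39.3 mL → factor 39.3/2.65 = 14.83
Overall dilution factor = 23.727 × 15 × 1.9091 × 19.235 × 10 × 14.83 = 1.9383 × 10^6
Stock = 3.87 nM × 1.9383 × 10^6 = 7.501 × 10^6 nM = 7.50 mM

7.50 mM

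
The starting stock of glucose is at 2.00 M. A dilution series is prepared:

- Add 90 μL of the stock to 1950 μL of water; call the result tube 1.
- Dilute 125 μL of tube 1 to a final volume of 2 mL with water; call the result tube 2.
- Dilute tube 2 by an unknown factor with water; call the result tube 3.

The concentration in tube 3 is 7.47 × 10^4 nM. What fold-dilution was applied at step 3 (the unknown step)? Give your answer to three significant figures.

Step 1: 90 μL + 1950 μL = 2040 μL total → factor 2040/90 = 22.667
Step 2: 125 μL brought to 2 mL → factor 2000/125 = 16
Step 3: unknown factor x
Product of known-step factors = 362.67
Overall factor = 2.00 M / (7.47 × 10^4 nM) = 26774
x = 26774 / 362.67 = 73.8

73.8-fold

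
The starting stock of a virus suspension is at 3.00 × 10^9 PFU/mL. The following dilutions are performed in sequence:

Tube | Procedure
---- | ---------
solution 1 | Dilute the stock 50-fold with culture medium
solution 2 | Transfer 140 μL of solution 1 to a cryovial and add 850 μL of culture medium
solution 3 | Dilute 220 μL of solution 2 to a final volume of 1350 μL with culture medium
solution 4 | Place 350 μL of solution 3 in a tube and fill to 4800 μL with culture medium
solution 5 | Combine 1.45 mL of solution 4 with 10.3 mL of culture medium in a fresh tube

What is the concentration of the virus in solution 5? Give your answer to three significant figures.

Step 1: 50-fold → factor 50
Step 2: 140 μL + 850 μL = 990 μL total → factor 990/140 = 7.0714
Step 3: 220 μL brought to 1350 μL → factor 1350/220 = 6.1364
Step 4: 350 μL brought to 4800 μL → factor 4800/350 = 13.714
Step 5: 1.45 mL + 10.3 mL = 11.75 mL total → factor 11.75/1.45 = 8.1034
Overall dilution factor = 50 × 7.0714 × 6.1364 × 13.714 × 8.1034 = 2.4112 × 10^5
Final = 3.00 × 10^9 PFU/mL / 2.4112 × 10^5 = 1.24 × 10^4 PFU/mL

1.24 × 10^4 PFU/mL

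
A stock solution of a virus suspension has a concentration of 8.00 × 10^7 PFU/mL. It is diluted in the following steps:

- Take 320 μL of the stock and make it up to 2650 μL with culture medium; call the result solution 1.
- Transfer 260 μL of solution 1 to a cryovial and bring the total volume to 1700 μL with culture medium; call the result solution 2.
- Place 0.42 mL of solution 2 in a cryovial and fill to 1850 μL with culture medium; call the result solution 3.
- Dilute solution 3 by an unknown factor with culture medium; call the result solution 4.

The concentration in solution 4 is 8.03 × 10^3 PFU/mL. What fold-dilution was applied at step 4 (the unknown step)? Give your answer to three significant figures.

Step 1: 320 μL brought to 2650 μL → factor 2650/320 = 8.2812
Step 2: 260 μL brought to 1700 μL → factor 1700/260 = 6.5385
Step 3: 0.42 mL brought to 1850 μL → factor 1.85/0.42 = 4.4048
Step 4: unknown factor x
Product of known-step factors = 238.5
Overall factor = 8.00 × 10^7 PFU/mL / (8.03 × 10^3 PFU/mL) = 9962.6
x = 9962.6 / 238.5 = 41.8

41.8-fold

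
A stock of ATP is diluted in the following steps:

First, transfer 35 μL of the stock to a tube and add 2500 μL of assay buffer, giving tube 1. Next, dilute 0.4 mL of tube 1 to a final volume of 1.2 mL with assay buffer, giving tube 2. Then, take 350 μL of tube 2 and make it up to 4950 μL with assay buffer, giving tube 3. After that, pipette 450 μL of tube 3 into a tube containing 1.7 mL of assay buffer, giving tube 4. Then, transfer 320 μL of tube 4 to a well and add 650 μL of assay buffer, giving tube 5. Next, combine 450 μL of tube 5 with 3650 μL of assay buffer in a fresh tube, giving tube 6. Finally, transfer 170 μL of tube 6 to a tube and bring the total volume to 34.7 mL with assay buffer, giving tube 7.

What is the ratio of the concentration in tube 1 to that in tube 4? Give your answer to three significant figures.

Step 1: 35 μL + 2500 μL = 2535 μL total → factor 2535/35 = 72.429
Step 2: 0.4 mL brought to 1.2 mL → factor 1.2/0.4 = 3
Step 3: 350 μL brought to 4950 μL → factor 4950/350 = 14.143
Step 4: 450 μL + 1.7 mL = 2150 μL total → factor 2150/450 = 4.7778
Dilution factor to tube 1 = 72.429; to tube 4 = 14682
[tube 1]/[tube 4] = (factor to tube 4)/(factor to tube 1) = 14682/72.429 = 203

203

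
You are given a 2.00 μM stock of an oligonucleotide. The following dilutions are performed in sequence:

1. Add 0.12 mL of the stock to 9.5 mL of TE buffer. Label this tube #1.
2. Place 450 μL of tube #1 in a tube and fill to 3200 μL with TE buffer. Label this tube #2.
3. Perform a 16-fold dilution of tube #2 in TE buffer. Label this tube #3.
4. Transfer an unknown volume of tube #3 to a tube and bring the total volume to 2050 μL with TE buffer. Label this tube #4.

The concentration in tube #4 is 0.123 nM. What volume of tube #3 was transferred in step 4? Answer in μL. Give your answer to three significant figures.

Step 1: 0.12 mL + 9.5 mL = 9.62 mL total → factor 9.62/0.12 = 80.167
Step 2: 450 μL brought to 3200 μL → factor 3200/450 = 7.1111
Step 3: 16-fold → factor 16
Step 4: v brought to 2050 μL → factor = 2050 μL/v
Product of known-step factors = 9121.2
Overall factor = 2.00 μM / (0.123 nM) = 16260
Step-4 factor = 16260 / 9121.2 = 1.7827
v = 2050 μL / 1.7827 = 1.15 × 10^3 μL

1.15 × 10^3 μL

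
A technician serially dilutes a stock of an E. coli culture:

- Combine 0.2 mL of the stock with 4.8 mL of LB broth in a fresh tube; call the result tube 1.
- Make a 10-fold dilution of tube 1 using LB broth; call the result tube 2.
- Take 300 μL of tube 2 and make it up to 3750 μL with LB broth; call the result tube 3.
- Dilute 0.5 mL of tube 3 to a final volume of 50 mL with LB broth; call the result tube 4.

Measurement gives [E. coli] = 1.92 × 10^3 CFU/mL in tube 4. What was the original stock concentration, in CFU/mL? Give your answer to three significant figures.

Step 1: 0.2 mL + 4.8 mL = 5 mL total → factor 5/0.2 = 25
Step 2: 10-fold → factor 10
Step 3: 300 μL brought to 3750 μL → factor 3750/300 = 12.5
Step 4: 0.5 mL brought to 50 mL → factor 50/0.5 = 100
Overall dilution factor = 25 × 10 × 12.5 × 100 = 3.125 × 10^5
Stock = 1.92 × 10^3 CFU/mL × 3.125 × 10^5 = 6.00 × 10^8 CFU/mL

6.00 × 10^8 CFU/mL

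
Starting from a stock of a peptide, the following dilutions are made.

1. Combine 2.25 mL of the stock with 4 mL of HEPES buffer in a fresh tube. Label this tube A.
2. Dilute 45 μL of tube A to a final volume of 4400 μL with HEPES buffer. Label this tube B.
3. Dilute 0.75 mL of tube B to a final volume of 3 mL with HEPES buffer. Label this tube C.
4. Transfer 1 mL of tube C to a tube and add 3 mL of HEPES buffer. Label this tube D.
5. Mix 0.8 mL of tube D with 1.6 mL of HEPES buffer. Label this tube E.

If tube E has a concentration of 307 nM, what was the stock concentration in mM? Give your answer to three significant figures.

Step 1: 2.25 mL + 4 mL = 6.25 mL total → factor 6.25/2.25 = 2.7778
Step 2: 45 μL brought to 4400 μL → factor 4400/45 = 97.778
Step 3: 0.75 mL brought to 3 mL → factor 3/0.75 = 4
Step 4: 1 mL + 3 mL = 4 mL total → factor 4/1 = 4
Step 5: 0.8 mL + 1.6 mL = 2.4 mL total → factor 2.4/0.8 = 3
Overall dilution factor = 2.7778 × 97.778 × 4 × 4 × 3 = 13037
Stock = 307 nM × 13037 = 4.002 × 10^6 nM = 4.00 mM

4.00 mM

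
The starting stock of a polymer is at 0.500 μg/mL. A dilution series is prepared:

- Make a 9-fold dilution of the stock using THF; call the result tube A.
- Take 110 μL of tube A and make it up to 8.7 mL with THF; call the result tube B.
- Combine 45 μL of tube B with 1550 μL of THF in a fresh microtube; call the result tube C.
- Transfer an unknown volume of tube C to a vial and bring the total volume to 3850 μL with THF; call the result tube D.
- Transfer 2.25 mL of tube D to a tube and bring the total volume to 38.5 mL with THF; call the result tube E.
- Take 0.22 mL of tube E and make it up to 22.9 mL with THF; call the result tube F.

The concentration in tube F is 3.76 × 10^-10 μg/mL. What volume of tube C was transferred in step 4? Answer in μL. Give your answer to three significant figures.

Step 1: 9-fold → factor 9
Step 2: 110 μL brought to 8.7 mL → factor 8700/110 = 79.091
Step 3: 45 μL + 1550 μL = 1595 μL total → factor 1595/45 = 35.444
Step 4: v brought to 3850 μL → factor = 3850 μL/v
Step 5: 2.25 mL brought to 38.5 mL → factor 38.5/2.25 = 17.111
Step 6: 0.22 mL brought to 22.9 mL → factor 22.9/0.22 = 104.09
Product of known-step factors = 4.4937 × 10^7
Overall factor = 0.500 μg/mL / (3.76 × 10^-10 μg/mL) = 1.3298 × 10^9
Step-4 factor = 1.3298 × 10^9 / 4.4937 × 10^7 = 29.592
v = 3850 μL / 29.592 = 130 μL

130 μL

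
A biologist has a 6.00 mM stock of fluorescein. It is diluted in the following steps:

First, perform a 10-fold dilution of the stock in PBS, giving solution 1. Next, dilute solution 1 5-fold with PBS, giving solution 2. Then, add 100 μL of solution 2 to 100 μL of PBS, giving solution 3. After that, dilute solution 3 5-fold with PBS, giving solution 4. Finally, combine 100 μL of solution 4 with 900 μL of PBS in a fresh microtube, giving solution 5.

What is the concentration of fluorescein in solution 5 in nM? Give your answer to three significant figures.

Step 1: 10-fold → factor 10
Step 2: 5-fold → factor 5
Step 3: 100 μL + 100 μL = 200 μL total → factor 200/100 = 2
Step 4: 5-fold → factor 5
Step 5: 100 μL + 900 μL = 1000 μL total → factor 1000/100 = 10
Overall dilution factor = 10 × 5 × 2 × 5 × 10 = 5000
Final = 6.00 mM / 5000 = 0.001200 mM = 1.20 × 10^3 nM

1.20 × 10^3 nM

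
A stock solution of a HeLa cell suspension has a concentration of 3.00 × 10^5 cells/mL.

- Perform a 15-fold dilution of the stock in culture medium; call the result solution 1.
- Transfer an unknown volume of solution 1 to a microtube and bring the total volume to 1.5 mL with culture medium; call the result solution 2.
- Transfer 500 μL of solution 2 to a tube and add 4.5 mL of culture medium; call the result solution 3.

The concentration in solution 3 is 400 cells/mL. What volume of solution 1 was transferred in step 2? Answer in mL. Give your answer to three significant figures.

Step 1: 15-fold → factor 15
Step 2: v brought to 1.5 mL → factor = 1.5 mL/v
Step 3: 500 μL + 4.5 mL = 5000 μL total → factor 5000/500 = 10
Product of known-step factors = 150
Overall factor = 3.00 × 10^5 cells/mL / (400 cells/mL) = 750
Step-2 factor = 750 / 150 = 5
v = 1.5 mL / 5 = 0.300 mL

0.300 mL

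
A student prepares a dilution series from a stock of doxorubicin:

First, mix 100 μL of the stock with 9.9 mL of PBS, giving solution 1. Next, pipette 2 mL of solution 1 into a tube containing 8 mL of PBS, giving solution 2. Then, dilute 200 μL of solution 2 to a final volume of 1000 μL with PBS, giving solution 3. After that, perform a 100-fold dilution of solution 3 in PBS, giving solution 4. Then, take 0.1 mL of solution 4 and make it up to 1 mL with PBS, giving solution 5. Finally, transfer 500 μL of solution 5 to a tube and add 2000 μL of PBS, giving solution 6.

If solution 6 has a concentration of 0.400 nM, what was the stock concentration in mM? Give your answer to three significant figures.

5.00 mM

Step 1: 100 μL + 9.9 mL = 10000 μL total → factor 10000/100 = 100
Step 2: 2 mL + 8 mL = 10 mL total → factor 10/2 = 5
Step 3: 200 μL brought to 1000 μL → factor 1000/200 = 5
Step 4: 100-fold → factor 100
Step 5: 0.1 mL brought to 1 mL → factor 1/0.1 = 10
Step 6: 500 μL + 2000 μL = 2500 μL total → factor 2500/500 = 5
Overall dilution factor = 100 × 5 × 5 × 100 × 10 × 5 = 1.25 × 10^7
Stock = 0.400 nM × 1.25 × 10^7 = 5.000 × 10^6 nM = 5.00 mM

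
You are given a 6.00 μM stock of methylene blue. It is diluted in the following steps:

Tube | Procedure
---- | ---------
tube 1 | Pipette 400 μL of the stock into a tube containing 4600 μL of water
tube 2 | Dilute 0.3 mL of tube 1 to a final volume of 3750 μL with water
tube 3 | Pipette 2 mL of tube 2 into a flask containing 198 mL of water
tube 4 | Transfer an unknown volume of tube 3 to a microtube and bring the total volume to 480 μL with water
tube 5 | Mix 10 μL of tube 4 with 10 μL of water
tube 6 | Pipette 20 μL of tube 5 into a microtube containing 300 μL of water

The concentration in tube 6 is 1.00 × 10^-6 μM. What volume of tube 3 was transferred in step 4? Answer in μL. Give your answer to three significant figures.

40.0 μL

Step 1: 400 μL + 4600 μL = 5000 μL total → factor 5000/400 = 12.5
Step 2: 0.3 mL brought to 3750 μL → factor 3.75/0.3 = 12.5
Step 3: 2 mL + 198 mL = 200 mL total → factor 200/2 = 100
Step 4: v brought to 480 μL → factor = 480 μL/v
Step 5: 10 μL + 10 μL = 20 μL total → factor 20/10 = 2
Step 6: 20 μL + 300 μL = 320 μL total → factor 320/20 = 16
Product of known-step factors = 5 × 10^5
Overall factor = 6.00 μM / (1.00 × 10^-6 μM) = 6 × 10^6
Step-4 factor = 6 × 10^6 / 5 × 10^5 = 12
v = 480 μL / 12 = 40.0 μL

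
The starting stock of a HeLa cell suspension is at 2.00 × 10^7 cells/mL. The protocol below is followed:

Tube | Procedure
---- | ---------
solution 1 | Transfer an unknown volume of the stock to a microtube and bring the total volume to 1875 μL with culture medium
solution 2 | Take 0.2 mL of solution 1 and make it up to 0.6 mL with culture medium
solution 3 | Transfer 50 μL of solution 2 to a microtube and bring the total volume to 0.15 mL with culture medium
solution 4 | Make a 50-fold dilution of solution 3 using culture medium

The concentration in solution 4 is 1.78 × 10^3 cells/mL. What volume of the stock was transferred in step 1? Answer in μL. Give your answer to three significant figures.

75.1 μL

Step 1: v brought to 1875 μL → factor = 1875 μL/v
Step 2: 0.2 mL brought to 0.6 mL → factor 0.6/0.2 = 3
Step 3: 50 μL brought to 0.15 mL → factor 150/50 = 3
Step 4: 50-fold → factor 50
Product of known-step factors = 450
Overall factor = 2.00 × 10^7 cells/mL / (1.78 × 10^3 cells/mL) = 11236
Step-1 factor = 11236 / 450 = 24.969
v = 1875 μL / 24.969 = 75.1 μL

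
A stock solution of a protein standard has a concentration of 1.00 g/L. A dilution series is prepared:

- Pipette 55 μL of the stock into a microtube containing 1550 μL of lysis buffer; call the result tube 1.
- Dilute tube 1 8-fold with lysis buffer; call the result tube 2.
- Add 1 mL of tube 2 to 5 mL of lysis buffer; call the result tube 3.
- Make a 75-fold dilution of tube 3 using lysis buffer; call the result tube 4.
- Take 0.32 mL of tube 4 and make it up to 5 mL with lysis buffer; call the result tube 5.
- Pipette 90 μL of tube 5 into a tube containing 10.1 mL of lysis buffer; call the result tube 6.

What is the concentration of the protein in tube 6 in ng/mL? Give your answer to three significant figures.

0.00538 ng/mL

Step 1: 55 μL + 1550 μL = 1605 μL total → factor 1605/55 = 29.182
Step 2: 8-fold → factor 8
Step 3: 1 mL + 5 mL = 6 mL total → factor 6/1 = 6
Step 4: 75-fold → factor 75
Step 5: 0.32 mL brought to 5 mL → factor 5/0.32 = 15.625
Step 6: 90 μL + 10.1 mL = 10190 μL total → factor 10190/90 = 113.22
Overall dilution factor = 29.182 × 8 × 6 × 75 × 15.625 × 113.22 = 1.8585 × 10^8
Final = 1.00 g/L / 1.8585 × 10^8 = 5.381 × 10^-9 g/L = 0.00538 ng/mL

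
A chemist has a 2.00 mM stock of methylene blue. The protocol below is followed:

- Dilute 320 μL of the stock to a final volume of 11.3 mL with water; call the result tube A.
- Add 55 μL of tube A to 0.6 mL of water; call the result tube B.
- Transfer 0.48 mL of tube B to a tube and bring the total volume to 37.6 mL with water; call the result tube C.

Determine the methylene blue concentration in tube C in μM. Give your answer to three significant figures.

Step 1: 320 μL brought to 11.3 mL → factor 11300/320 = 35.312
Step 2: 55 μL + 0.6 mL = 655 μL total → factor 655/55 = 11.909
Step 3: 0.48 mL brought to 37.6 mL → factor 37.6/0.48 = 78.333
Overall dilution factor = 35.312 × 11.909 × 78.333 = 32942
Final = 2.00 mM / 32942 = 6.071 × 10^-5 mM = 0.0607 μM

0.0607 μM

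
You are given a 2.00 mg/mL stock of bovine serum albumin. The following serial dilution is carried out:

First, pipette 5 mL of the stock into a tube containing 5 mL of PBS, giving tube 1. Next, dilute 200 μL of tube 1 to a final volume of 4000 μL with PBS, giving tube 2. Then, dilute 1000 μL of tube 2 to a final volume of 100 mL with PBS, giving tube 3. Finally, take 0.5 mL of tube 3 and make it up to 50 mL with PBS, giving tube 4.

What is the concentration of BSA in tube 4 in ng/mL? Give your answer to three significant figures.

Step 1: 5 mL + 5 mL = 10 mL total → factor 10/5 = 2
Step 2: 200 μL brought to 4000 μL → factor 4000/200 = 20
Step 3: 1000 μL brought to 100 mL → factor 1 × 10^5/1000 = 100
Step 4: 0.5 mL brought to 50 mL → factor 50/0.5 = 100
Overall dilution factor = 2 × 20 × 100 × 100 = 4 × 10^5
Final = 2.00 mg/mL / 4 × 10^5 = 5.000 × 10^-6 mg/mL = 5.00 ng/mL

5.00 ng/mL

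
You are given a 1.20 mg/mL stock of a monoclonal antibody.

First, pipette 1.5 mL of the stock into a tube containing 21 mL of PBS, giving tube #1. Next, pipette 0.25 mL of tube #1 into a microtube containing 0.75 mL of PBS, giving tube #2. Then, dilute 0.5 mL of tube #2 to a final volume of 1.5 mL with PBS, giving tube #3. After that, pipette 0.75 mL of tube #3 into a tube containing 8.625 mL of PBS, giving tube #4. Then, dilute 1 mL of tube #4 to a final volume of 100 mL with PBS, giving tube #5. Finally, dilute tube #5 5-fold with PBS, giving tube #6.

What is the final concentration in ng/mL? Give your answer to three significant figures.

1.07 ng/mL

Step 1: 1.5 mL + 21 mL = 22.5 mL total → factor 22.5/1.5 = 15
Step 2: 0.25 mL + 0.75 mL = 1 mL total → factor 1/0.25 = 4
Step 3: 0.5 mL brought to 1.5 mL → factor 1.5/0.5 = 3
Step 4: 0.75 mL + 8.625 mL = 9.375 mL total → factor 9.375/0.75 = 12.5
Step 5: 1 mL brought to 100 mL → factor 100/1 = 100
Step 6: 5-fold → factor 5
Overall dilution factor = 15 × 4 × 3 × 12.5 × 100 × 5 = 1.125 × 10^6
Final = 1.20 mg/mL / 1.125 × 10^6 = 1.067 × 10^-6 mg/mL = 1.07 ng/mL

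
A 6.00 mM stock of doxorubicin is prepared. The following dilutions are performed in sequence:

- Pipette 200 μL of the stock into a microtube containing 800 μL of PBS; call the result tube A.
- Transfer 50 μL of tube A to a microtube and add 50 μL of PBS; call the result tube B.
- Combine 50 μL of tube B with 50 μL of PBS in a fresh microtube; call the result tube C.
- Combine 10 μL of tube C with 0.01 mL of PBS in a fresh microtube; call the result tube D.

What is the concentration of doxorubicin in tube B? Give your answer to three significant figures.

Step 1: 200 μL + 800 μL = 1000 μL total → factor 1000/200 = 5
Step 2: 50 μL + 50 μL = 100 μL total → factor 100/50 = 2
Dilution factor through tube B = 5 × 2 = 10
[tube B] = 6.00 mM / 10 = 0.600 mM

0.600 mM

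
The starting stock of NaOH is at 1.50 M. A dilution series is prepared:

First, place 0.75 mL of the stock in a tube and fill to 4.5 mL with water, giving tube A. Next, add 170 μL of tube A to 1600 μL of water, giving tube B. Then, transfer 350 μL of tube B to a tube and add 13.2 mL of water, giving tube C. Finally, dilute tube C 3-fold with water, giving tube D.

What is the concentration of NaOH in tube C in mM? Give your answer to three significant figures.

Step 1: 0.75 mL brought to 4.5 mL → factor 4.5/0.75 = 6
Step 2: 170 μL + 1600 μL = 1770 μL total → factor 1770/170 = 10.412
Step 3: 350 μL + 13.2 mL = 13550 μL total → factor 13550/350 = 38.714
Dilution factor through tube C = 6 × 10.412 × 38.714 = 2418.5
[tube C] = 1.50 M / 2418.5 = 0.0006202 M = 0.620 mM

0.620 mM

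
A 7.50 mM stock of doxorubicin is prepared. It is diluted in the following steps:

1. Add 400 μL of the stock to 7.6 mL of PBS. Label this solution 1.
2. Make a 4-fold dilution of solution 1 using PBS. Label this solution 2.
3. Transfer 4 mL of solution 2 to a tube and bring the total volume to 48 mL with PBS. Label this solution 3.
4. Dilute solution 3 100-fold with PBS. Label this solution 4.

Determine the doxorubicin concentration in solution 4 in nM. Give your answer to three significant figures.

78.1 nM

Step 1: 400 μL + 7.6 mL = 8000 μL total → factor 8000/400 = 20
Step 2: 4-fold → factor 4
Step 3: 4 mL brought to 48 mL → factor 48/4 = 12
Step 4: 100-fold → factor 100
Overall dilution factor = 20 × 4 × 12 × 100 = 96000
Final = 7.50 mM / 96000 = 7.813 × 10^-5 mM = 78.1 nM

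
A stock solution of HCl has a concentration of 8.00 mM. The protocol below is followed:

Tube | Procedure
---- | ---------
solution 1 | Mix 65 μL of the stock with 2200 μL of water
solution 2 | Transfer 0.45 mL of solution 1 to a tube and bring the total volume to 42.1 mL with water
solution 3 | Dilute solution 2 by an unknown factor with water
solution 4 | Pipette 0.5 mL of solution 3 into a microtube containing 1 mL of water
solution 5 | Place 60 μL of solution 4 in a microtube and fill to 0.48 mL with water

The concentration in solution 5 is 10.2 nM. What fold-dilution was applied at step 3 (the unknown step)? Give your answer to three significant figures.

10.0-fold

Step 1: 65 μL + 2200 μL = 2265 μL total → factor 2265/65 = 34.846
Step 2: 0.45 mL brought to 42.1 mL → factor 42.1/0.45 = 93.556
Step 3: unknown factor x
Step 4: 0.5 mL + 1 mL = 1.5 mL total → factor 1.5/0.5 = 3
Step 5: 60 μL brought to 0.48 mL → factor 480/60 = 8
Product of known-step factors = 78241
Overall factor = 8.00 mM / (10.2 nM) = 7.8431 × 10^5
x = 7.8431 × 10^5 / 78241 = 10.0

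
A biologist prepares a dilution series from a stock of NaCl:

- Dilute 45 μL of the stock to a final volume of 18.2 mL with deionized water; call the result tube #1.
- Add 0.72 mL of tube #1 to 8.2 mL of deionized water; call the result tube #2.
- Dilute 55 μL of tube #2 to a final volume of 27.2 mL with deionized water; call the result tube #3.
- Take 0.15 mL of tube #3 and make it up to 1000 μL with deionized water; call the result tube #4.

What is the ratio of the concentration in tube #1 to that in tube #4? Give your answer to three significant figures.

Step 1: 45 μL brought to 18.2 mL → factor 18200/45 = 404.44
Step 2: 0.72 mL + 8.2 mL = 8.92 mL total → factor 8.92/0.72 = 12.389
Step 3: 55 μL brought to 27.2 mL → factor 27200/55 = 494.55
Step 4: 0.15 mL brought to 1000 μL → factor 1/0.15 = 6.6667
Dilution factor to tube #1 = 404.44; to tube #4 = 1.652 × 10^7
[tube #1]/[tube #4] = (factor to tube #4)/(factor to tube #1) = 1.652 × 10^7/404.44 = 4.08 × 10^4

4.08 × 10^4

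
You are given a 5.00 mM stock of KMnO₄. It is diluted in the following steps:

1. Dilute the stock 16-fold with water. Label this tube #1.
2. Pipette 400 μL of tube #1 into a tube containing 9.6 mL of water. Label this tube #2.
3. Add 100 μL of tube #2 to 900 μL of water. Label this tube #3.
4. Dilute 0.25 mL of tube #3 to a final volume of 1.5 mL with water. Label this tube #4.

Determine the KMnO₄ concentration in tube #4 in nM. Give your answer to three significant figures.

208 nM

Step 1: 16-fold → factor 16
Step 2: 400 μL + 9.6 mL = 10000 μL total → factor 10000/400 = 25
Step 3: 100 μL + 900 μL = 1000 μL total → factor 1000/100 = 10
Step 4: 0.25 mL brought to 1.5 mL → factor 1.5/0.25 = 6
Overall dilution factor = 16 × 25 × 10 × 6 = 24000
Final = 5.00 mM / 24000 = 0.0002083 mM = 208 nM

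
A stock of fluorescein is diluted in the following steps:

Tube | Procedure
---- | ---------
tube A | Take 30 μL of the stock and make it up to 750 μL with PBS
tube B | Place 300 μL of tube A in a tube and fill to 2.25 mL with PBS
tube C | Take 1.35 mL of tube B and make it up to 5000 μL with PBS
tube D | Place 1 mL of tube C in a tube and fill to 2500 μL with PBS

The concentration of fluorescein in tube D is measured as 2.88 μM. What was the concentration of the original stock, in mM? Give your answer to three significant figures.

5.00 mM

Step 1: 30 μL brought to 750 μL → factor 750/30 = 25
Step 2: 300 μL brought to 2.25 mL → factor 2250/300 = 7.5
Step 3: 1.35 mL brought to 5000 μL → factor 5/1.35 = 3.7037
Step 4: 1 mL brought to 2500 μL → factor 2.5/1 = 2.5
Overall dilution factor = 25 × 7.5 × 3.7037 × 2.5 = 1736.1
Stock = 2.88 μM × 1736.1 = 5000 μM = 5.00 mM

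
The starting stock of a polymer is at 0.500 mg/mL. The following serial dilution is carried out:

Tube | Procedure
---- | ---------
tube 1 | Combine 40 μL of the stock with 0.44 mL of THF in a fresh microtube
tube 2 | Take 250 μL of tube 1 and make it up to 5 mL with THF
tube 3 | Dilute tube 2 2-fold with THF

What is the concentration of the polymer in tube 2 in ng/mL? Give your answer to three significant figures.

2.08 × 10^3 ng/mL

Step 1: 40 μL + 0.44 mL = 480 μL total → factor 480/40 = 12
Step 2: 250 μL brought to 5 mL → factor 5000/250 = 20
Dilution factor through tube 2 = 12 × 20 = 240
[tube 2] = 0.500 mg/mL / 240 = 0.002083 mg/mL = 2.08 × 10^3 ng/mL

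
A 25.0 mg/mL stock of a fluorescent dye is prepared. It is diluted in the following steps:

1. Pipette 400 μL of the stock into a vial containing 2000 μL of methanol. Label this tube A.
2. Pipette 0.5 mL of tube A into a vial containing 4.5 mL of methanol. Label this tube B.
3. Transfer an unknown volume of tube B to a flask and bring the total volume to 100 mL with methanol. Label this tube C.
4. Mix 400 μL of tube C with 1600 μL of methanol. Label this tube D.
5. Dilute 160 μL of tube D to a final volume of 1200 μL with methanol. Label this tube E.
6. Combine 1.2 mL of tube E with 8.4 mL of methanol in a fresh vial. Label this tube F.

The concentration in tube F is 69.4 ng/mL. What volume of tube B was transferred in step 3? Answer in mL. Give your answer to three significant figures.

Step 1: 400 μL + 2000 μL = 2400 μL total → factor 2400/400 = 6
Step 2: 0.5 mL + 4.5 mL = 5 mL total → factor 5/0.5 = 10
Step 3: v brought to 100 mL → factor = 100 mL/v
Step 4: 400 μL + 1600 μL = 2000 μL total → factor 2000/400 = 5
Step 5: 160 μL brought to 1200 μL → factor 1200/160 = 7.5
Step 6: 1.2 mL + 8.4 mL = 9.6 mL total → factor 9.6/1.2 = 8
Product of known-step factors = 18000
Overall factor = 25.0 mg/mL / (69.4 ng/mL) = 3.6023 × 10^5
Step-3 factor = 3.6023 × 10^5 / 18000 = 20.013
v = 100 mL / 20.013 = 5.00 mL

5.00 mL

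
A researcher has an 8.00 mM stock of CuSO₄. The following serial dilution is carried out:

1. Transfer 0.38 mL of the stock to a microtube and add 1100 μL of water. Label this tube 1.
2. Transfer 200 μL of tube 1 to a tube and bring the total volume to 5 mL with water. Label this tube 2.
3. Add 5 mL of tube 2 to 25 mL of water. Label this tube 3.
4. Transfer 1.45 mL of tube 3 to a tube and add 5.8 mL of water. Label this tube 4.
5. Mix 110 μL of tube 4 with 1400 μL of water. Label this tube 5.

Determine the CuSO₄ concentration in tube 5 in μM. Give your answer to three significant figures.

Step 1: 0.38 mL + 1100 μL = 1.48 mL total → factor 1.48/0.38 = 3.8947
Step 2: 200 μL brought to 5 mL → factor 5000/200 = 25
Step 3: 5 mL + 25 mL = 30 mL total → factor 30/5 = 6
Step 4: 1.45 mL + 5.8 mL = 7.25 mL total → factor 7.25/1.45 = 5
Step 5: 110 μL + 1400 μL = 1510 μL total → factor 1510/110 = 13.727
Overall dilution factor = 3.8947 × 25 × 6 × 5 × 13.727 = 40098
Final = 8.00 mM / 40098 = 0.0001995 mM = 0.200 μM

0.200 μM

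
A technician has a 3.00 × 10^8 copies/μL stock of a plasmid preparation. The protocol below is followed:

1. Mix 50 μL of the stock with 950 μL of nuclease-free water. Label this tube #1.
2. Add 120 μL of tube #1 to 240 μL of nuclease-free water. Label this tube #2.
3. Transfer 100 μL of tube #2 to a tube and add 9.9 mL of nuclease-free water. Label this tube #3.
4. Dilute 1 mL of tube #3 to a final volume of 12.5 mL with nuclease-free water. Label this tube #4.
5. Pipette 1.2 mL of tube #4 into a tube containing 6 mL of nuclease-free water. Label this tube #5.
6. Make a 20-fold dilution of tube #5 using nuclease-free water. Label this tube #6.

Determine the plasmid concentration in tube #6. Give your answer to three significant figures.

Step 1: 50 μL + 950 μL = 1000 μL total → factor 1000/50 = 20
Step 2: 120 μL + 240 μL = 360 μL total → factor 360/120 = 3
Step 3: 100 μL + 9.9 mL = 10000 μL total → factor 10000/100 = 100
Step 4: 1 mL brought to 12.5 mL → factor 12.5/1 = 12.5
Step 5: 1.2 mL + 6 mL = 7.2 mL total → factor 7.2/1.2 = 6
Step 6: 20-fold → factor 20
Overall dilution factor = 20 × 3 × 100 × 12.5 × 6 × 20 = 9 × 10^6
Final = 3.00 × 10^8 copies/μL / 9 × 10^6 = 33.3 copies/μL

33.3 copies/μL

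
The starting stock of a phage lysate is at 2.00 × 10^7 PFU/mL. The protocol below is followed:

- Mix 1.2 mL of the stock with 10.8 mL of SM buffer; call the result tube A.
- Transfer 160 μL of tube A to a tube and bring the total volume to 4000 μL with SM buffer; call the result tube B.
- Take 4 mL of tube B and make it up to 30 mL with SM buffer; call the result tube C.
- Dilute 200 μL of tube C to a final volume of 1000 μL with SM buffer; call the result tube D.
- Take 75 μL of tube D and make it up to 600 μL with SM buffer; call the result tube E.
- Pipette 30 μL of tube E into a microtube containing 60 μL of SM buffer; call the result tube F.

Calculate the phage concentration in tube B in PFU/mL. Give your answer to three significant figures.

Step 1: 1.2 mL + 10.8 mL = 12 mL total → factor 12/1.2 = 10
Step 2: 160 μL brought to 4000 μL → factor 4000/160 = 25
Dilution factor through tube B = 10 × 25 = 250
[tube B] = 2.00 × 10^7 PFU/mL / 250 = 8.00 × 10^4 PFU/mL

8.00 × 10^4 PFU/mL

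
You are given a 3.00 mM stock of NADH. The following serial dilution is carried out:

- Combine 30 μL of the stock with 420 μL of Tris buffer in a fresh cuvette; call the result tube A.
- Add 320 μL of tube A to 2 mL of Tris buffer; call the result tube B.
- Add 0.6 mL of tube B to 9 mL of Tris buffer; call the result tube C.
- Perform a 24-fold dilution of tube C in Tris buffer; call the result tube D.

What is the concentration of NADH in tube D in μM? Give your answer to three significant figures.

Step 1: 30 μL + 420 μL = 450 μL total → factor 450/30 = 15
Step 2: 320 μL + 2 mL = 2320 μL total → factor 2320/320 = 7.25
Step 3: 0.6 mL + 9 mL = 9.6 mL total → factor 9.6/0.6 = 16
Step 4: 24-fold → factor 24
Overall dilution factor = 15 × 7.25 × 16 × 24 = 41760
Final = 3.00 mM / 41760 = 7.184 × 10^-5 mM = 0.0718 μM

0.0718 μM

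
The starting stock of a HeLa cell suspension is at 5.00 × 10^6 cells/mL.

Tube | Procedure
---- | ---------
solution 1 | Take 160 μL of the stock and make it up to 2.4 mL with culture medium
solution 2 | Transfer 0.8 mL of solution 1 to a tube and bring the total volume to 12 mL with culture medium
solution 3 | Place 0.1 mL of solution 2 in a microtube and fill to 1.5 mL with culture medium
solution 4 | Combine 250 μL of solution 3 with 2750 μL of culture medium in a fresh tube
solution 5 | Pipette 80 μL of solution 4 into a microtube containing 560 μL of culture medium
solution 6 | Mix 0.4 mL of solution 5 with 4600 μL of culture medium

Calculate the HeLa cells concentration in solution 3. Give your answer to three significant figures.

Step 1: 160 μL brought to 2.4 mL → factor 2400/160 = 15
Step 2: 0.8 mL brought to 12 mL → factor 12/0.8 = 15
Step 3: 0.1 mL brought to 1.5 mL → factor 1.5/0.1 = 15
Dilution factor through solution 3 = 15 × 15 × 15 = 3375
[solution 3] = 5.00 × 10^6 cells/mL / 3375 = 1.48 × 10^3 cells/mL

1.48 × 10^3 cells/mL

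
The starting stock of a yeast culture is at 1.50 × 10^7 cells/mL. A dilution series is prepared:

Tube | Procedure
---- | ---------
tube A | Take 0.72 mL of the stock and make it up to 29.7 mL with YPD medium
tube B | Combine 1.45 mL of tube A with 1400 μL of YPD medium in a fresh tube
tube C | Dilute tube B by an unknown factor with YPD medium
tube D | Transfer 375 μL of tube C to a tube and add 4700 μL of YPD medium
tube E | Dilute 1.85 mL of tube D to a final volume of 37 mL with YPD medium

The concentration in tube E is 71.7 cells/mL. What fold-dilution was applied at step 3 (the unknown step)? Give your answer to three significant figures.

9.53-fold

Step 1: 0.72 mL brought to 29.7 mL → factor 29.7/0.72 = 41.25
Step 2: 1.45 mL + 1400 μL = 2.85 mL total → factor 2.85/1.45 = 1.9655
Step 3: unknown factor x
Step 4: 375 μL + 4700 μL = 5075 μL total → factor 5075/375 = 13.533
Step 5: 1.85 mL brought to 37 mL → factor 37/1.85 = 20
Product of known-step factors = 21945
Overall factor = 1.50 × 10^7 cells/mL / (71.7 cells/mL) = 2.0921 × 10^5
x = 2.0921 × 10^5 / 21945 = 9.53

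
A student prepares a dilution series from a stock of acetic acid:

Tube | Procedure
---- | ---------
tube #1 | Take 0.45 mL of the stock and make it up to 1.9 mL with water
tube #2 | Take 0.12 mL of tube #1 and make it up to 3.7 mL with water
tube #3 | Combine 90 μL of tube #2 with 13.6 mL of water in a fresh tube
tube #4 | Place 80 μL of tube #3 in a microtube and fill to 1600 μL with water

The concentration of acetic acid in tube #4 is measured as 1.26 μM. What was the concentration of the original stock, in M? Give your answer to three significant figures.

0.499 M

Step 1: 0.45 mL brought to 1.9 mL → factor 1.9/0.45 = 4.2222
Step 2: 0.12 mL brought to 3.7 mL → factor 3.7/0.12 = 30.833
Step 3: 90 μL + 13.6 mL = 13690 μL total → factor 13690/90 = 152.11
Step 4: 80 μL brought to 1600 μL → factor 1600/80 = 20
Overall dilution factor = 4.2222 × 30.833 × 152.11 × 20 = 3.9605 × 10^5
Stock = 1.26 μM × 3.9605 × 10^5 = 4.990 × 10^5 μM = 0.499 M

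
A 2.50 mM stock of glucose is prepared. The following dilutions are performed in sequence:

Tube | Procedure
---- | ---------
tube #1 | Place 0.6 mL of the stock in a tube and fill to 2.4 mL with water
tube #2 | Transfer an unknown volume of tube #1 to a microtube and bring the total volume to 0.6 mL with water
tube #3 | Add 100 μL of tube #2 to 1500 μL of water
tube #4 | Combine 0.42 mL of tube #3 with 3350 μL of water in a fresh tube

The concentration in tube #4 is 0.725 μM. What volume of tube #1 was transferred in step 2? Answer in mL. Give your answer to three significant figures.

Step 1: 0.6 mL brought to 2.4 mL → factor 2.4/0.6 = 4
Step 2: v brought to 0.6 mL → factor = 0.6 mL/v
Step 3: 100 μL + 1500 μL = 1600 μL total → factor 1600/100 = 16
Step 4: 0.42 mL + 3350 μL = 3.77 mL total → factor 3.77/0.42 = 8.9762
Product of known-step factors = 574.48
Overall factor = 2.50 mM / (0.725 μM) = 3448.3
Step-2 factor = 3448.3 / 574.48 = 6.0025
v = 0.6 mL / 6.0025 = 0.100 mL

0.100 mL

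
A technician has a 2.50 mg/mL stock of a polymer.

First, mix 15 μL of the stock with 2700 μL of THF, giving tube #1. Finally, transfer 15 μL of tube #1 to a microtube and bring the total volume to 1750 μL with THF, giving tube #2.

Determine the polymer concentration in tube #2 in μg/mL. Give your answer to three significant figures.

Step 1: 15 μL + 2700 μL = 2715 μL total → factor 2715/15 = 181
Step 2: 15 μL brought to 1750 μL → factor 1750/15 = 116.67
Overall dilution factor = 181 × 116.67 = 21117
Final = 2.50 mg/mL / 21117 = 0.0001184 mg/mL = 0.118 μg/mL

0.118 μg/mL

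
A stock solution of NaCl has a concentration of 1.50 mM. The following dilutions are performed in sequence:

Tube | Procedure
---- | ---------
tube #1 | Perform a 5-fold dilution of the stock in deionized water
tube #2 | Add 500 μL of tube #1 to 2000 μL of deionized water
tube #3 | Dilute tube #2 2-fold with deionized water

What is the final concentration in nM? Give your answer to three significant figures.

3.00 × 10^4 nM

Step 1: 5-fold → factor 5
Step 2: 500 μL + 2000 μL = 2500 μL total → factor 2500/500 = 5
Step 3: 2-fold → factor 2
Overall dilution factor = 5 × 5 × 2 = 50
Final = 1.50 mM / 50 = 0.03000 mM = 3.00 × 10^4 nM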